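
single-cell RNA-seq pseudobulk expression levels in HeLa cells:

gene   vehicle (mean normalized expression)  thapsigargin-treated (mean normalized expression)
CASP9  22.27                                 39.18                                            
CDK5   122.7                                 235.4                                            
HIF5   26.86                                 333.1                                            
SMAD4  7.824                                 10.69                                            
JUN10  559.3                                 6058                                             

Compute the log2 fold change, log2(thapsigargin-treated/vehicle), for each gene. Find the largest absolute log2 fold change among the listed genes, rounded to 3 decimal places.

3.632

log2(39.18/22.27) = 0.815  (CASP9)
log2(235.4/122.7) = 0.940  (CDK5)
log2(333.1/26.86) = 3.632  (HIF5)
log2(10.69/7.824) = 0.450  (SMAD4)
log2(6058/559.3) = 3.437  (JUN10)
The largest magnitude belongs to HIF5.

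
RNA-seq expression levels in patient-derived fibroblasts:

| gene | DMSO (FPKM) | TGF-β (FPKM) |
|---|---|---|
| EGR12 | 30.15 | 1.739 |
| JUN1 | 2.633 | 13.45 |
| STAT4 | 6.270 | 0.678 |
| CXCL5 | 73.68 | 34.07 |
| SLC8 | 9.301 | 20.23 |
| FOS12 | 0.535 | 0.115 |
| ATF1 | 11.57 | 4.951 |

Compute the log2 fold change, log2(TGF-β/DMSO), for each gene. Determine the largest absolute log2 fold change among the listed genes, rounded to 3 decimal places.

4.116

log2(1.739/30.15) = -4.116  (EGR12)
log2(13.45/2.633) = 2.353  (JUN1)
log2(0.678/6.270) = -3.209  (STAT4)
log2(34.07/73.68) = -1.113  (CXCL5)
log2(20.23/9.301) = 1.121  (SLC8)
log2(0.115/0.535) = -2.218  (FOS12)
log2(4.951/11.57) = -1.225  (ATF1)
The largest magnitude belongs to EGR12.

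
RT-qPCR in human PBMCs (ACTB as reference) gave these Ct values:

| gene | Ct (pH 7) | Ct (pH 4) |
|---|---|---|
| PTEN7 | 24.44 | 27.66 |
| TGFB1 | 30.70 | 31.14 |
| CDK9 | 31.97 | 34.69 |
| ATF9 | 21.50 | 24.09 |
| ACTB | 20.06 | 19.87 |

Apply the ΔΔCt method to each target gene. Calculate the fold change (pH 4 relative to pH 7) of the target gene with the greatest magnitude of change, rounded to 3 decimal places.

0.094

PTEN7: ΔΔCt = (27.66−19.87) − (24.44−20.06) = 7.79 − 4.38 = 3.41; fold change = 2^-3.41 = 0.094
TGFB1: ΔΔCt = (31.14−19.87) − (30.70−20.06) = 11.27 − 10.64 = 0.63; fold change = 2^-0.63 = 0.646
CDK9: ΔΔCt = (34.69−19.87) − (31.97−20.06) = 14.82 − 11.91 = 2.91; fold change = 2^-2.91 = 0.133
ATF9: ΔΔCt = (24.09−19.87) − (21.50−20.06) = 4.22 − 1.44 = 2.78; fold change = 2^-2.78 = 0.146
PTEN7 has the largest |ΔΔCt| = 3.41.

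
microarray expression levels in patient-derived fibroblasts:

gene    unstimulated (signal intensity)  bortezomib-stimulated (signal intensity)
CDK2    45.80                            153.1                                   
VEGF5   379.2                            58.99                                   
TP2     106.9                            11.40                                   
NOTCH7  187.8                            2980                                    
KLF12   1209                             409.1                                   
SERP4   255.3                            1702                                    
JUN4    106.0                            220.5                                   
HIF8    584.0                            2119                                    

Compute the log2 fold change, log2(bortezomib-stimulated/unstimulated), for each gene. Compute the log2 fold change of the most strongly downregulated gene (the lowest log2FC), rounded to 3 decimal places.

-3.229

log2(153.1/45.80) = 1.741  (CDK2)
log2(58.99/379.2) = -2.684  (VEGF5)
log2(11.40/106.9) = -3.229  (TP2)
log2(2980/187.8) = 3.988  (NOTCH7)
log2(409.1/1209) = -1.563  (KLF12)
log2(1702/255.3) = 2.737  (SERP4)
log2(220.5/106.0) = 1.057  (JUN4)
log2(2119/584.0) = 1.859  (HIF8)
TP2 is most strongly downregulated.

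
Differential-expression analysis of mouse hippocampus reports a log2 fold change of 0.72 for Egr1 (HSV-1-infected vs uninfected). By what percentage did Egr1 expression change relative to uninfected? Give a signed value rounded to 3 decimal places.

64.718%

Fold change = 2^(0.72) = 1.6472
Percent change = (FC − 1) × 100% = (1.6472 − 1) × 100 = 64.718%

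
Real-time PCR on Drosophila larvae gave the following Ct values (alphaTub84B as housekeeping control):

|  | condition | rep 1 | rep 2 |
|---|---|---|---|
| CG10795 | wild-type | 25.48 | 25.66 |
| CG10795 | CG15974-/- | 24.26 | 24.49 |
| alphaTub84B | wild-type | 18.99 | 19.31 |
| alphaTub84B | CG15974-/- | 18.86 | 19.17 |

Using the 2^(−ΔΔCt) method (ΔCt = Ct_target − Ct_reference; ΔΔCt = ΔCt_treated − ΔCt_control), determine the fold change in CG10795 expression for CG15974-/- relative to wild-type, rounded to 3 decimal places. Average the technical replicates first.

Mean Ct: CG10795 wild-type 25.570; CG10795 CG15974-/- 24.375; alphaTub84B wild-type 19.150; alphaTub84B CG15974-/- 19.015
ΔCt(wild-type) = 25.570 − 19.150 = 6.420
ΔCt(CG15974-/-) = 24.375 − 19.015 = 5.360
ΔΔCt = 5.360 − 6.420 = -1.060
Fold change = 2^(−(-1.060)) = 2^1.060 = 2.0849

2.085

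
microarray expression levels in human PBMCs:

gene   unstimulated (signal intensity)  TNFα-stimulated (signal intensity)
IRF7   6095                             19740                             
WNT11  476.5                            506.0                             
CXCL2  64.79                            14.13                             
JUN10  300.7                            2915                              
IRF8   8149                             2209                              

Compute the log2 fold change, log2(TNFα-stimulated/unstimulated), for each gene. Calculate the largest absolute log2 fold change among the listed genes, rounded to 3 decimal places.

log2(19740/6095) = 1.695  (IRF7)
log2(506.0/476.5) = 0.087  (WNT11)
log2(14.13/64.79) = -2.197  (CXCL2)
log2(2915/300.7) = 3.277  (JUN10)
log2(2209/8149) = -1.883  (IRF8)
The largest magnitude belongs to JUN10.

3.277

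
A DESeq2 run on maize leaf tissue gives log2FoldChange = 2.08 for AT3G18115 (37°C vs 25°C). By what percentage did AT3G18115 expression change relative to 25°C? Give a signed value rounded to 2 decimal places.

322.81%

Fold change = 2^(2.08) = 4.2281
Percent change = (FC − 1) × 100% = (4.2281 − 1) × 100 = 322.81%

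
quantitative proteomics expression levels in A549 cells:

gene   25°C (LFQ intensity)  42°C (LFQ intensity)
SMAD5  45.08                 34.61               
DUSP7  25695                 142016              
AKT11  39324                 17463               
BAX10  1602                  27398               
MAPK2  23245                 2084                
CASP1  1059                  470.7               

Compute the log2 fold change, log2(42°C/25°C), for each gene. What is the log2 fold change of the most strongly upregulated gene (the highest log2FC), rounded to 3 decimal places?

4.096

log2(34.61/45.08) = -0.381  (SMAD5)
log2(142016/25695) = 2.466  (DUSP7)
log2(17463/39324) = -1.171  (AKT11)
log2(27398/1602) = 4.096  (BAX10)
log2(2084/23245) = -3.479  (MAPK2)
log2(470.7/1059) = -1.170  (CASP1)
BAX10 is most strongly upregulated.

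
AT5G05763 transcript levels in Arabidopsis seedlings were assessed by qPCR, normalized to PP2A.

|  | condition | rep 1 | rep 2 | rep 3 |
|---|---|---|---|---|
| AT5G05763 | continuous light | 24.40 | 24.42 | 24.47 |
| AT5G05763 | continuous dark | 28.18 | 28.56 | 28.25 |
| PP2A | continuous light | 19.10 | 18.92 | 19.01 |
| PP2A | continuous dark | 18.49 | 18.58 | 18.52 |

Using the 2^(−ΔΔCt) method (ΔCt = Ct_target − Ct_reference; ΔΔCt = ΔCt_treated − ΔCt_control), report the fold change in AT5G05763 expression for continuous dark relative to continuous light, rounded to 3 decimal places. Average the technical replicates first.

0.048

Mean Ct: AT5G05763 continuous light 24.430; AT5G05763 continuous dark 28.330; PP2A continuous light 19.010; PP2A continuous dark 18.530
ΔCt(continuous light) = 24.430 − 19.010 = 5.420
ΔCt(continuous dark) = 28.330 − 18.530 = 9.800
ΔΔCt = 9.800 − 5.420 = 4.380
Fold change = 2^(−4.380) = 0.0480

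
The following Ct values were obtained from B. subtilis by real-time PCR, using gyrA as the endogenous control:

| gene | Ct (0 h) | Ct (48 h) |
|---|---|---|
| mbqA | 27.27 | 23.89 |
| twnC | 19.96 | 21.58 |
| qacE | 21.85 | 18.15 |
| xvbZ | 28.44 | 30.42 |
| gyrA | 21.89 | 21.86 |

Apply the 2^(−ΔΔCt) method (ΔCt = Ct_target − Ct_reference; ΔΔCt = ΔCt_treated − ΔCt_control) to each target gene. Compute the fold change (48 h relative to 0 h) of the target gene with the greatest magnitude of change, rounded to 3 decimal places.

mbqA: ΔΔCt = (23.89−21.86) − (27.27−21.89) = 2.03 − 5.38 = -3.35; fold change = 2^3.35 = 10.196
twnC: ΔΔCt = (21.58−21.86) − (19.96−21.89) = -0.28 − (-1.93) = 1.65; fold change = 2^-1.65 = 0.319
qacE: ΔΔCt = (18.15−21.86) − (21.85−21.89) = -3.71 − (-0.04) = -3.67; fold change = 2^3.67 = 12.729
xvbZ: ΔΔCt = (30.42−21.86) − (28.44−21.89) = 8.56 − 6.55 = 2.01; fold change = 2^-2.01 = 0.248
qacE has the largest |ΔΔCt| = 3.67.

12.729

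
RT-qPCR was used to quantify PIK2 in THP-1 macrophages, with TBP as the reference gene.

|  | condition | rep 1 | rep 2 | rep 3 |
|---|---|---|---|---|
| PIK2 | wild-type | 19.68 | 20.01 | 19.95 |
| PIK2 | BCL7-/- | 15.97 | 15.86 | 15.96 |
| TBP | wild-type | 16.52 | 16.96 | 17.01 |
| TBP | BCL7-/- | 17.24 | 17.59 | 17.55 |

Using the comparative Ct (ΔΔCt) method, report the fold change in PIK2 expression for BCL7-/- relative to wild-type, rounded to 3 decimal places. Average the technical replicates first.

23.918

Mean Ct: PIK2 wild-type 19.880; PIK2 BCL7-/- 15.930; TBP wild-type 16.830; TBP BCL7-/- 17.460
ΔCt(wild-type) = 19.880 − 16.830 = 3.050
ΔCt(BCL7-/-) = 15.930 − 17.460 = -1.530
ΔΔCt = -1.530 − 3.050 = -4.580
Fold change = 2^(−(-4.580)) = 2^4.580 = 23.9176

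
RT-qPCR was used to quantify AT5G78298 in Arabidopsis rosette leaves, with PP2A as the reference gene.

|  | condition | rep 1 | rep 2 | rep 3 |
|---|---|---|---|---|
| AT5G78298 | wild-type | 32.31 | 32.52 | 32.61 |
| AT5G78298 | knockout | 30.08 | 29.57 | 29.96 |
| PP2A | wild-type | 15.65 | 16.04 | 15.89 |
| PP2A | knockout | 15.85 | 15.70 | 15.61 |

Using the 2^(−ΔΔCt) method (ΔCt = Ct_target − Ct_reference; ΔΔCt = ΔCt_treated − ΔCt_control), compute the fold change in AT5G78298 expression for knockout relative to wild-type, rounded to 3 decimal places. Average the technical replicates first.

5.540

Mean Ct: AT5G78298 wild-type 32.480; AT5G78298 knockout 29.870; PP2A wild-type 15.860; PP2A knockout 15.720
ΔCt(wild-type) = 32.480 − 15.860 = 16.620
ΔCt(knockout) = 29.870 − 15.720 = 14.150
ΔΔCt = 14.150 − 16.620 = -2.470
Fold change = 2^(−(-2.470)) = 2^2.470 = 5.5404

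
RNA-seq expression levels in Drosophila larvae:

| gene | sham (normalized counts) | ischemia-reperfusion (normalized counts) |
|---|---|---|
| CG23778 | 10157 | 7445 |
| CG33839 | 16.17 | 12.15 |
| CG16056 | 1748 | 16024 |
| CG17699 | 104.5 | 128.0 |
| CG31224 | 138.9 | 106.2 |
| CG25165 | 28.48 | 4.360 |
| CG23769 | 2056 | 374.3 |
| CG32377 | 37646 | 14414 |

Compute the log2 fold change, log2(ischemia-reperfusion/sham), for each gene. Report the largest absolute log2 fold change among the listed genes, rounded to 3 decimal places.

3.196

log2(7445/10157) = -0.448  (CG23778)
log2(12.15/16.17) = -0.412  (CG33839)
log2(16024/1748) = 3.196  (CG16056)
log2(128.0/104.5) = 0.293  (CG17699)
log2(106.2/138.9) = -0.387  (CG31224)
log2(4.360/28.48) = -2.708  (CG25165)
log2(374.3/2056) = -2.458  (CG23769)
log2(14414/37646) = -1.385  (CG32377)
The largest magnitude belongs to CG16056.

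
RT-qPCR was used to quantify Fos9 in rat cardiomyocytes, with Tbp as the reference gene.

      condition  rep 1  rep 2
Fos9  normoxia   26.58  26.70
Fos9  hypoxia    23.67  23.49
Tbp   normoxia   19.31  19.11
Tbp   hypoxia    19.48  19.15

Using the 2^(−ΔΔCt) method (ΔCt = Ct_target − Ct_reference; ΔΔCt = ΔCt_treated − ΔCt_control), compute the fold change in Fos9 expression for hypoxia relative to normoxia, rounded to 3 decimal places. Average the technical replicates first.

8.969

Mean Ct: Fos9 normoxia 26.640; Fos9 hypoxia 23.580; Tbp normoxia 19.210; Tbp hypoxia 19.315
ΔCt(normoxia) = 26.640 − 19.210 = 7.430
ΔCt(hypoxia) = 23.580 − 19.315 = 4.265
ΔΔCt = 4.265 − 7.430 = -3.165
Fold change = 2^(−(-3.165)) = 2^3.165 = 8.9693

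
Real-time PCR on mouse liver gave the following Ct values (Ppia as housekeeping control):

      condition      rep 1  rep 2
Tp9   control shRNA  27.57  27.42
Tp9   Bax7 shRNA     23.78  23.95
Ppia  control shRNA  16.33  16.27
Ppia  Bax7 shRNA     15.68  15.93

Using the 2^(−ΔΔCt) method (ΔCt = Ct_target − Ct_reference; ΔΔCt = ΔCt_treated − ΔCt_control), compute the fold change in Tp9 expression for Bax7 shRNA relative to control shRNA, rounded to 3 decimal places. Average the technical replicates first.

8.785

Mean Ct: Tp9 control shRNA 27.495; Tp9 Bax7 shRNA 23.865; Ppia control shRNA 16.300; Ppia Bax7 shRNA 15.805
ΔCt(control shRNA) = 27.495 − 16.300 = 11.195
ΔCt(Bax7 shRNA) = 23.865 − 15.805 = 8.060
ΔΔCt = 8.060 − 11.195 = -3.135
Fold change = 2^(−(-3.135)) = 2^3.135 = 8.7847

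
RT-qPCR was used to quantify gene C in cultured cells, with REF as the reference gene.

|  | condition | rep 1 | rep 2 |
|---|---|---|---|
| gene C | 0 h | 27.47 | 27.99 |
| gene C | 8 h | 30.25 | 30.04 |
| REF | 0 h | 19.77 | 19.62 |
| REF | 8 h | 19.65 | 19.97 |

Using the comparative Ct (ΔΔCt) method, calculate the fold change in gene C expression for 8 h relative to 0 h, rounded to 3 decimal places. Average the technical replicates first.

Mean Ct: gene C 0 h 27.730; gene C 8 h 30.145; REF 0 h 19.695; REF 8 h 19.810
ΔCt(0 h) = 27.730 − 19.695 = 8.035
ΔCt(8 h) = 30.145 − 19.810 = 10.335
ΔΔCt = 10.335 − 8.035 = 2.300
Fold change = 2^(−2.300) = 0.2031

0.203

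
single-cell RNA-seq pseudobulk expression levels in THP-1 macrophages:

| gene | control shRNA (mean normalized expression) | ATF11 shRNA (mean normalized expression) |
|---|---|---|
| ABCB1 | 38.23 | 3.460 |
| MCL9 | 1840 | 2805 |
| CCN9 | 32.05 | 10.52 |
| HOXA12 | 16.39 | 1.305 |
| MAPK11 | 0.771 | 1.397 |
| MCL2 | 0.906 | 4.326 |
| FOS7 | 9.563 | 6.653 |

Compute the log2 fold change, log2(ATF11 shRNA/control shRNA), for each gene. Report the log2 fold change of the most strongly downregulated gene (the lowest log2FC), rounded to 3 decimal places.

-3.651

log2(3.460/38.23) = -3.466  (ABCB1)
log2(2805/1840) = 0.608  (MCL9)
log2(10.52/32.05) = -1.607  (CCN9)
log2(1.305/16.39) = -3.651  (HOXA12)
log2(1.397/0.771) = 0.858  (MAPK11)
log2(4.326/0.906) = 2.255  (MCL2)
log2(6.653/9.563) = -0.523  (FOS7)
HOXA12 is most strongly downregulated.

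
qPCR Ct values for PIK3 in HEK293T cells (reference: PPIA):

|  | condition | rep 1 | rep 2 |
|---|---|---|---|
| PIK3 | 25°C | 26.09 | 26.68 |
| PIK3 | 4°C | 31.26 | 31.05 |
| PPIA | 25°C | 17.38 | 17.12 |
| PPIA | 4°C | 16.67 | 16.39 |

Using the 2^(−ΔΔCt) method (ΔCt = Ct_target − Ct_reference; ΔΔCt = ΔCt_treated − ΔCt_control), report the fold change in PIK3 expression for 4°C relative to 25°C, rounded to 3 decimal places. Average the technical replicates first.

Mean Ct: PIK3 25°C 26.385; PIK3 4°C 31.155; PPIA 25°C 17.250; PPIA 4°C 16.530
ΔCt(25°C) = 26.385 − 17.250 = 9.135
ΔCt(4°C) = 31.155 − 16.530 = 14.625
ΔΔCt = 14.625 − 9.135 = 5.490
Fold change = 2^(−5.490) = 0.0223

0.022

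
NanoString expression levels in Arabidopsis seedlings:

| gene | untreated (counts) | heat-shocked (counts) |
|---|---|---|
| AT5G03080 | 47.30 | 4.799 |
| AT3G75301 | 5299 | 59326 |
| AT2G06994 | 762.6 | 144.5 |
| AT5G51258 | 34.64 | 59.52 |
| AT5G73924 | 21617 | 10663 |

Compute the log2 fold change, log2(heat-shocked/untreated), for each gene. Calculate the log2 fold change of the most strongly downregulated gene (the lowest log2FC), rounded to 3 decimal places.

log2(4.799/47.30) = -3.301  (AT5G03080)
log2(59326/5299) = 3.485  (AT3G75301)
log2(144.5/762.6) = -2.400  (AT2G06994)
log2(59.52/34.64) = 0.781  (AT5G51258)
log2(10663/21617) = -1.020  (AT5G73924)
AT5G03080 is most strongly downregulated.

-3.301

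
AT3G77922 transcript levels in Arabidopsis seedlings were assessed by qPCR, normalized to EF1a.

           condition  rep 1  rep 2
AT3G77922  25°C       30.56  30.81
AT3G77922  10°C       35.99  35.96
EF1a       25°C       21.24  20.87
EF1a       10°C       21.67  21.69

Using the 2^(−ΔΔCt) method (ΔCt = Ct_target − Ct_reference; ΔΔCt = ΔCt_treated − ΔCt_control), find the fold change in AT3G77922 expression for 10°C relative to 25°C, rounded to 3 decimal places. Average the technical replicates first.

Mean Ct: AT3G77922 25°C 30.685; AT3G77922 10°C 35.975; EF1a 25°C 21.055; EF1a 10°C 21.680
ΔCt(25°C) = 30.685 − 21.055 = 9.630
ΔCt(10°C) = 35.975 − 21.680 = 14.295
ΔΔCt = 14.295 − 9.630 = 4.665
Fold change = 2^(−4.665) = 0.0394

0.039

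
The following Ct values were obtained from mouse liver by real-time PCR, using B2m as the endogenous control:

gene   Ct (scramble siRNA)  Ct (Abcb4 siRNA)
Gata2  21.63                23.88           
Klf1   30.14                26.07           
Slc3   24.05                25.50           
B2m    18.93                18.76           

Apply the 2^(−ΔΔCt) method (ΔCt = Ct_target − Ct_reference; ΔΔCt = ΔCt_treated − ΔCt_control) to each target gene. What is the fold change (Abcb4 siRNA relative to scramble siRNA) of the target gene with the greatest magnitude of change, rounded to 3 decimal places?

Gata2: ΔΔCt = (23.88−18.76) − (21.63−18.93) = 5.12 − 2.70 = 2.42; fold change = 2^-2.42 = 0.187
Klf1: ΔΔCt = (26.07−18.76) − (30.14−18.93) = 7.31 − 11.21 = -3.90; fold change = 2^3.90 = 14.929
Slc3: ΔΔCt = (25.50−18.76) − (24.05−18.93) = 6.74 − 5.12 = 1.62; fold change = 2^-1.62 = 0.325
Klf1 has the largest |ΔΔCt| = 3.90.

14.929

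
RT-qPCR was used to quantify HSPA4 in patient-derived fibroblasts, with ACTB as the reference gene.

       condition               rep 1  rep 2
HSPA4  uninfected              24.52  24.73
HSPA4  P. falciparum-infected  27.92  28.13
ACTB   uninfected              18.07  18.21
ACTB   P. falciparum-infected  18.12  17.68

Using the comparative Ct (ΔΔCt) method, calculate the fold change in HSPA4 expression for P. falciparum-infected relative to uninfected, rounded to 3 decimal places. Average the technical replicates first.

0.080

Mean Ct: HSPA4 uninfected 24.625; HSPA4 P. falciparum-infected 28.025; ACTB uninfected 18.140; ACTB P. falciparum-infected 17.900
ΔCt(uninfected) = 24.625 − 18.140 = 6.485
ΔCt(P. falciparum-infected) = 28.025 − 17.900 = 10.125
ΔΔCt = 10.125 − 6.485 = 3.640
Fold change = 2^(−3.640) = 0.0802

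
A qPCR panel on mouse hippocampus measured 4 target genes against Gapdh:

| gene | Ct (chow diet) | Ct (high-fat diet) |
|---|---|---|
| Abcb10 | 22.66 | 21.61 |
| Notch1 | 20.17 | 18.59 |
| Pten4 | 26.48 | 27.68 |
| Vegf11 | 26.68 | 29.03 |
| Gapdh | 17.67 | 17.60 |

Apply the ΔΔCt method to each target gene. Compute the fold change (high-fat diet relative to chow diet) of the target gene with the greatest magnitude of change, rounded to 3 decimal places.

Abcb10: ΔΔCt = (21.61−17.60) − (22.66−17.67) = 4.01 − 4.99 = -0.98; fold change = 2^0.98 = 1.972
Notch1: ΔΔCt = (18.59−17.60) − (20.17−17.67) = 0.99 − 2.50 = -1.51; fold change = 2^1.51 = 2.848
Pten4: ΔΔCt = (27.68−17.60) − (26.48−17.67) = 10.08 − 8.81 = 1.27; fold change = 2^-1.27 = 0.415
Vegf11: ΔΔCt = (29.03−17.60) − (26.68−17.67) = 11.43 − 9.01 = 2.42; fold change = 2^-2.42 = 0.187
Vegf11 has the largest |ΔΔCt| = 2.42.

0.187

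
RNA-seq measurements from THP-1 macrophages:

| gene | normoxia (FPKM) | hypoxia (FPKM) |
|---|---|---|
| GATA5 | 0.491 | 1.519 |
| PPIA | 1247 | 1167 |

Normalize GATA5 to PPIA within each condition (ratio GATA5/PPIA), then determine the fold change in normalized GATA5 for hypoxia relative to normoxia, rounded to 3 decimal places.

GATA5/PPIA (normoxia) = 0.491 / 1247 = 0.00039374
GATA5/PPIA (hypoxia) = 1.519 / 1167 = 0.0013016
Fold change = 0.0013016 / 0.00039374 = 3.3058

3.306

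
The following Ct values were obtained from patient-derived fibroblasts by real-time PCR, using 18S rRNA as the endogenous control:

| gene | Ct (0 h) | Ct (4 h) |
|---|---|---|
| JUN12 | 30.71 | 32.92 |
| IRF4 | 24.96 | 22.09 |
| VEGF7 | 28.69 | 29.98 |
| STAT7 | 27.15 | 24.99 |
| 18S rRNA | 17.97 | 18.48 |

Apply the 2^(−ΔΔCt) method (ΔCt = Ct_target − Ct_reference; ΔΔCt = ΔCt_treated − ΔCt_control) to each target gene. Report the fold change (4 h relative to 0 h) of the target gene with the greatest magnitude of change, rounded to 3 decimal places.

10.411

JUN12: ΔΔCt = (32.92−18.48) − (30.71−17.97) = 14.44 − 12.74 = 1.70; fold change = 2^-1.70 = 0.308
IRF4: ΔΔCt = (22.09−18.48) − (24.96−17.97) = 3.61 − 6.99 = -3.38; fold change = 2^3.38 = 10.411
VEGF7: ΔΔCt = (29.98−18.48) − (28.69−17.97) = 11.50 − 10.72 = 0.78; fold change = 2^-0.78 = 0.582
STAT7: ΔΔCt = (24.99−18.48) − (27.15−17.97) = 6.51 − 9.18 = -2.67; fold change = 2^2.67 = 6.364
IRF4 has the largest |ΔΔCt| = 3.38.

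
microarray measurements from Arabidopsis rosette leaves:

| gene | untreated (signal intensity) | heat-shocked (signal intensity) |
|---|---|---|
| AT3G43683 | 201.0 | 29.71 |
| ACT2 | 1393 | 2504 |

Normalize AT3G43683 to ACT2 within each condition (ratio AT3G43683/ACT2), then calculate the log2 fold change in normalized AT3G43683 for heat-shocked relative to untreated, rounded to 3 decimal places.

-3.604

AT3G43683/ACT2 (untreated) = 201.0 / 1393 = 0.14429
AT3G43683/ACT2 (heat-shocked) = 29.71 / 2504 = 0.011865
Fold change = 0.011865 / 0.14429 = 0.0822
log2(0.0822) = -3.6042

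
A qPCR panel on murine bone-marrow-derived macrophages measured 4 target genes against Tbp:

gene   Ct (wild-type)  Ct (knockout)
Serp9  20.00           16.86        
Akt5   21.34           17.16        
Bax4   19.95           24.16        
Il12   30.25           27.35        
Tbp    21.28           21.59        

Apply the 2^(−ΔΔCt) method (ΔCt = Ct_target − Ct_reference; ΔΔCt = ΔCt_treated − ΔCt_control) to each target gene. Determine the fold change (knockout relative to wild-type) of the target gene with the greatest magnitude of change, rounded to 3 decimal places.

22.471

Serp9: ΔΔCt = (16.86−21.59) − (20.00−21.28) = -4.73 − (-1.28) = -3.45; fold change = 2^3.45 = 10.928
Akt5: ΔΔCt = (17.16−21.59) − (21.34−21.28) = -4.43 − 0.06 = -4.49; fold change = 2^4.49 = 22.471
Bax4: ΔΔCt = (24.16−21.59) − (19.95−21.28) = 2.57 − (-1.33) = 3.90; fold change = 2^-3.90 = 0.067
Il12: ΔΔCt = (27.35−21.59) − (30.25−21.28) = 5.76 − 8.97 = -3.21; fold change = 2^3.21 = 9.254
Akt5 has the largest |ΔΔCt| = 4.49.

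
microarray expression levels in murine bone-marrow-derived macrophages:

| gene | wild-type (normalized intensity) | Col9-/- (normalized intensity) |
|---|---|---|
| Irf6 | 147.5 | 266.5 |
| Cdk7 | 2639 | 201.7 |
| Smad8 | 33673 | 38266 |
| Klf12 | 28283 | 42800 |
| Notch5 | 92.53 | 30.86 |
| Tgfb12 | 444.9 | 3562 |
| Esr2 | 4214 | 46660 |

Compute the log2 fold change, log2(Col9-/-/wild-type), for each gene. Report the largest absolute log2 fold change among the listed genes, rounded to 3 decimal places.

3.710

log2(266.5/147.5) = 0.853  (Irf6)
log2(201.7/2639) = -3.710  (Cdk7)
log2(38266/33673) = 0.184  (Smad8)
log2(42800/28283) = 0.598  (Klf12)
log2(30.86/92.53) = -1.584  (Notch5)
log2(3562/444.9) = 3.001  (Tgfb12)
log2(46660/4214) = 3.469  (Esr2)
The largest magnitude belongs to Cdk7.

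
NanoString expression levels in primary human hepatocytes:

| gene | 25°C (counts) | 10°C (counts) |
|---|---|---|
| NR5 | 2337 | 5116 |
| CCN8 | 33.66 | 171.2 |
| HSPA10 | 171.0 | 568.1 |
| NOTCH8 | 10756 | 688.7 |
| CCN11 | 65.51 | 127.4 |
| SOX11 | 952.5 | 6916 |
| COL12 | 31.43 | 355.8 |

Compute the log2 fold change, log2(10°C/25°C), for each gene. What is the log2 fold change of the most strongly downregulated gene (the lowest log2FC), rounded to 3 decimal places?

log2(5116/2337) = 1.130  (NR5)
log2(171.2/33.66) = 2.347  (CCN8)
log2(568.1/171.0) = 1.732  (HSPA10)
log2(688.7/10756) = -3.965  (NOTCH8)
log2(127.4/65.51) = 0.960  (CCN11)
log2(6916/952.5) = 2.860  (SOX11)
log2(355.8/31.43) = 3.501  (COL12)
NOTCH8 is most strongly downregulated.

-3.965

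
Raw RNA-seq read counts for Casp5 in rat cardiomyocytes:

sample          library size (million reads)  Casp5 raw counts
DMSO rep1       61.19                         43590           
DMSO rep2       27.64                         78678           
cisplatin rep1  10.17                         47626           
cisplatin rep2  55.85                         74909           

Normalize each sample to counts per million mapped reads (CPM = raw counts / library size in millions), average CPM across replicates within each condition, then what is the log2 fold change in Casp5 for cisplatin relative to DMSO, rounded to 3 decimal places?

0.759

CPM(DMSO rep1) = 43590 / 61.19 = 712.3713
CPM(DMSO rep2) = 78678 / 27.64 = 2846.5268
CPM(cisplatin rep1) = 47626 / 10.17 = 4682.9892
CPM(cisplatin rep2) = 74909 / 55.85 = 1341.2534
mean CPM(DMSO) = 1779.4490; mean CPM(cisplatin) = 3012.1213
Fold change = 3012.1213 / 1779.4490 = 1.69273
log2(1.69273) = 0.7593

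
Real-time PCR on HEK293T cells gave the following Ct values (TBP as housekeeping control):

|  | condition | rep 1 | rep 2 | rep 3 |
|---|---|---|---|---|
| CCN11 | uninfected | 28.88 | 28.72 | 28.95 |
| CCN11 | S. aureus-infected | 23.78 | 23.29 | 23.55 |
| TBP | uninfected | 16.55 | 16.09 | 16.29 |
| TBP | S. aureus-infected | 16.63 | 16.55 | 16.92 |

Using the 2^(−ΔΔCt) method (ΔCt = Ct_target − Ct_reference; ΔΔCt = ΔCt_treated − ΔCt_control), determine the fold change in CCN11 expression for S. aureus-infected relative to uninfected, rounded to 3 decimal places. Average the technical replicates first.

Mean Ct: CCN11 uninfected 28.850; CCN11 S. aureus-infected 23.540; TBP uninfected 16.310; TBP S. aureus-infected 16.700
ΔCt(uninfected) = 28.850 − 16.310 = 12.540
ΔCt(S. aureus-infected) = 23.540 − 16.700 = 6.840
ΔΔCt = 6.840 − 12.540 = -5.700
Fold change = 2^(−(-5.700)) = 2^5.700 = 51.9842

51.984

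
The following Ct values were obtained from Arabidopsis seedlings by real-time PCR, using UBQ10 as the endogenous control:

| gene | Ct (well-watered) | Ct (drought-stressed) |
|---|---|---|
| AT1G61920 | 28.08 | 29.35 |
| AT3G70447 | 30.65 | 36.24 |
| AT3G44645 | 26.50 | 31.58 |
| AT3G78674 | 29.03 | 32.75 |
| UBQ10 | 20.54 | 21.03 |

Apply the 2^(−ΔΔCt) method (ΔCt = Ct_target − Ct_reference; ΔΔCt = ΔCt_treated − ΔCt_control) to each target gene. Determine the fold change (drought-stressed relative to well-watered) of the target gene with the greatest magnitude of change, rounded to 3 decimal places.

0.029

AT1G61920: ΔΔCt = (29.35−21.03) − (28.08−20.54) = 8.32 − 7.54 = 0.78; fold change = 2^-0.78 = 0.582
AT3G70447: ΔΔCt = (36.24−21.03) − (30.65−20.54) = 15.21 − 10.11 = 5.10; fold change = 2^-5.10 = 0.029
AT3G44645: ΔΔCt = (31.58−21.03) − (26.50−20.54) = 10.55 − 5.96 = 4.59; fold change = 2^-4.59 = 0.042
AT3G78674: ΔΔCt = (32.75−21.03) − (29.03−20.54) = 11.72 − 8.49 = 3.23; fold change = 2^-3.23 = 0.107
AT3G70447 has the largest |ΔΔCt| = 5.10.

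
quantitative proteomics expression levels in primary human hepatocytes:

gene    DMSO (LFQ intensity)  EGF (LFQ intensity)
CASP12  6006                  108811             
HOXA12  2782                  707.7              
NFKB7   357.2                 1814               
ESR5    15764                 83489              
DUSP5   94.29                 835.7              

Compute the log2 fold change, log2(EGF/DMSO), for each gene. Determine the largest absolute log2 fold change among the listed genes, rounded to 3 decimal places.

log2(108811/6006) = 4.179  (CASP12)
log2(707.7/2782) = -1.975  (HOXA12)
log2(1814/357.2) = 2.344  (NFKB7)
log2(83489/15764) = 2.405  (ESR5)
log2(835.7/94.29) = 3.148  (DUSP5)
The largest magnitude belongs to CASP12.

4.179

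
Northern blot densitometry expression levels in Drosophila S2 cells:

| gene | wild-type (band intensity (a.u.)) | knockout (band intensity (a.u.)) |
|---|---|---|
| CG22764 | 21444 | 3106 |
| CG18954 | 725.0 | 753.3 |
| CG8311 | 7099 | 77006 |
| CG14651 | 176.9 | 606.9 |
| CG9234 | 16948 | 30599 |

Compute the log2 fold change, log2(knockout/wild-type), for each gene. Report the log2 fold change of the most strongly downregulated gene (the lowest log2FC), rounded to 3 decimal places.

-2.787

log2(3106/21444) = -2.787  (CG22764)
log2(753.3/725.0) = 0.055  (CG18954)
log2(77006/7099) = 3.439  (CG8311)
log2(606.9/176.9) = 1.779  (CG14651)
log2(30599/16948) = 0.852  (CG9234)
CG22764 is most strongly downregulated.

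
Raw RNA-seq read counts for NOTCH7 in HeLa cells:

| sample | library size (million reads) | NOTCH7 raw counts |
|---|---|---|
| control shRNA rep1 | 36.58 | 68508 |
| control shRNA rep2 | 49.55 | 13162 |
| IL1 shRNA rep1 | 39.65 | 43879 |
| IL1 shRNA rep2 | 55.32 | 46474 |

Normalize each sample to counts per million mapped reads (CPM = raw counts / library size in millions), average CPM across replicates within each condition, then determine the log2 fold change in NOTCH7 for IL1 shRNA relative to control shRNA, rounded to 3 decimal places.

-0.136

CPM(control shRNA rep1) = 68508 / 36.58 = 1872.8267
CPM(control shRNA rep2) = 13162 / 49.55 = 265.6307
CPM(IL1 shRNA rep1) = 43879 / 39.65 = 1106.6583
CPM(IL1 shRNA rep2) = 46474 / 55.32 = 840.0940
mean CPM(control shRNA) = 1069.2287; mean CPM(IL1 shRNA) = 973.3761
Fold change = 973.3761 / 1069.2287 = 0.91035
log2(0.91035) = -0.1355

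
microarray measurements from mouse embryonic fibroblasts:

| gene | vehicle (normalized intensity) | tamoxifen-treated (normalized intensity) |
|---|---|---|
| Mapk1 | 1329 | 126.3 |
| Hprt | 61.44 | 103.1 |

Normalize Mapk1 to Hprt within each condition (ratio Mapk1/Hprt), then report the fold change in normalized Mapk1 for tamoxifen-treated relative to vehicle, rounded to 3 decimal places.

Mapk1/Hprt (vehicle) = 1329 / 61.44 = 21.631
Mapk1/Hprt (tamoxifen-treated) = 126.3 / 103.1 = 1.225
Fold change = 1.225 / 21.631 = 0.0566

0.057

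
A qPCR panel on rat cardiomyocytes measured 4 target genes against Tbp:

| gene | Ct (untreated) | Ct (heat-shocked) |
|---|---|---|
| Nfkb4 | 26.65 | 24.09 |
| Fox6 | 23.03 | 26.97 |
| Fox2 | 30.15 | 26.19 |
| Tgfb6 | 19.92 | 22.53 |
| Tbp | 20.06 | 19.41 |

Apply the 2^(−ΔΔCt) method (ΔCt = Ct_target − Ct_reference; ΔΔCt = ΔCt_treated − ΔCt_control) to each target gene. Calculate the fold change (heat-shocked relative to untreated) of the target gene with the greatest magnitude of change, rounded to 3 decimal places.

0.042

Nfkb4: ΔΔCt = (24.09−19.41) − (26.65−20.06) = 4.68 − 6.59 = -1.91; fold change = 2^1.91 = 3.758
Fox6: ΔΔCt = (26.97−19.41) − (23.03−20.06) = 7.56 − 2.97 = 4.59; fold change = 2^-4.59 = 0.042
Fox2: ΔΔCt = (26.19−19.41) − (30.15−20.06) = 6.78 − 10.09 = -3.31; fold change = 2^3.31 = 9.918
Tgfb6: ΔΔCt = (22.53−19.41) − (19.92−20.06) = 3.12 − (-0.14) = 3.26; fold change = 2^-3.26 = 0.104
Fox6 has the largest |ΔΔCt| = 4.59.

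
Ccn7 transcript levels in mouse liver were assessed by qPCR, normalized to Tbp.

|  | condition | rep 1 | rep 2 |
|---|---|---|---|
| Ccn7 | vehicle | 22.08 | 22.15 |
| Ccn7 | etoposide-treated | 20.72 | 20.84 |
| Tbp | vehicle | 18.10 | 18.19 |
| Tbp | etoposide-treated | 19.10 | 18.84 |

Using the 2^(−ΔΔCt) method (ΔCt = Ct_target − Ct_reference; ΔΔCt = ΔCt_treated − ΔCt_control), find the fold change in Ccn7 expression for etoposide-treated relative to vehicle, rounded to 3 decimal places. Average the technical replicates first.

Mean Ct: Ccn7 vehicle 22.115; Ccn7 etoposide-treated 20.780; Tbp vehicle 18.145; Tbp etoposide-treated 18.970
ΔCt(vehicle) = 22.115 − 18.145 = 3.970
ΔCt(etoposide-treated) = 20.780 − 18.970 = 1.810
ΔΔCt = 1.810 − 3.970 = -2.160
Fold change = 2^(−(-2.160)) = 2^2.160 = 4.4691

4.469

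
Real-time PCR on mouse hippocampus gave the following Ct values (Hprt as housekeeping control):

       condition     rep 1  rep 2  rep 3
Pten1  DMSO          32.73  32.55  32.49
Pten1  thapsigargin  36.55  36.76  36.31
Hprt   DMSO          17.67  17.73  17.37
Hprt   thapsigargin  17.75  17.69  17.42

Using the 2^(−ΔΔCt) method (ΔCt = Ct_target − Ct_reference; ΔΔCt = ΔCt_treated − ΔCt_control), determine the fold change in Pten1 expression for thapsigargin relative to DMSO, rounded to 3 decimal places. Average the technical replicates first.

0.066

Mean Ct: Pten1 DMSO 32.590; Pten1 thapsigargin 36.540; Hprt DMSO 17.590; Hprt thapsigargin 17.620
ΔCt(DMSO) = 32.590 − 17.590 = 15.000
ΔCt(thapsigargin) = 36.540 − 17.620 = 18.920
ΔΔCt = 18.920 − 15.000 = 3.920
Fold change = 2^(−3.920) = 0.0661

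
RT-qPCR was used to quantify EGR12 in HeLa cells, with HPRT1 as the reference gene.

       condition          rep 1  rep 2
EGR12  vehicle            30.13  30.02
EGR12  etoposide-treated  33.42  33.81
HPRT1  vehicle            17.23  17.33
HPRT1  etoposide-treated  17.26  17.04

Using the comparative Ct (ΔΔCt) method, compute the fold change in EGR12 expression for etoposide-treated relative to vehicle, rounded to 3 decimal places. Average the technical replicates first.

Mean Ct: EGR12 vehicle 30.075; EGR12 etoposide-treated 33.615; HPRT1 vehicle 17.280; HPRT1 etoposide-treated 17.150
ΔCt(vehicle) = 30.075 − 17.280 = 12.795
ΔCt(etoposide-treated) = 33.615 − 17.150 = 16.465
ΔΔCt = 16.465 − 12.795 = 3.670
Fold change = 2^(−3.670) = 0.0786

0.079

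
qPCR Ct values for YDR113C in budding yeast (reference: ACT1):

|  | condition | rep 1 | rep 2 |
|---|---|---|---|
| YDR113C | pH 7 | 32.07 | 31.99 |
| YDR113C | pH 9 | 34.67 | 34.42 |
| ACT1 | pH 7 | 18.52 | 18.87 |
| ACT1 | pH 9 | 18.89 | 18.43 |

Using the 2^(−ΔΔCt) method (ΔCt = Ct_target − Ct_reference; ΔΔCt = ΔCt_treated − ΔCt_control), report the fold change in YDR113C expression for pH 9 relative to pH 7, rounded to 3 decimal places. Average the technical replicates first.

Mean Ct: YDR113C pH 7 32.030; YDR113C pH 9 34.545; ACT1 pH 7 18.695; ACT1 pH 9 18.660
ΔCt(pH 7) = 32.030 − 18.695 = 13.335
ΔCt(pH 9) = 34.545 − 18.660 = 15.885
ΔΔCt = 15.885 − 13.335 = 2.550
Fold change = 2^(−2.550) = 0.1708

0.171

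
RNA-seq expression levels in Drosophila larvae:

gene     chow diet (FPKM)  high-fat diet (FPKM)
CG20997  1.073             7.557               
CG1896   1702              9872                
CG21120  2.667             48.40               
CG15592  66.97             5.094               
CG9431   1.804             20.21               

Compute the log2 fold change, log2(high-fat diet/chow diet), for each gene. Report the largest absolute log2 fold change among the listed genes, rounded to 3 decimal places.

4.182

log2(7.557/1.073) = 2.816  (CG20997)
log2(9872/1702) = 2.536  (CG1896)
log2(48.40/2.667) = 4.182  (CG21120)
log2(5.094/66.97) = -3.717  (CG15592)
log2(20.21/1.804) = 3.486  (CG9431)
The largest magnitude belongs to CG21120.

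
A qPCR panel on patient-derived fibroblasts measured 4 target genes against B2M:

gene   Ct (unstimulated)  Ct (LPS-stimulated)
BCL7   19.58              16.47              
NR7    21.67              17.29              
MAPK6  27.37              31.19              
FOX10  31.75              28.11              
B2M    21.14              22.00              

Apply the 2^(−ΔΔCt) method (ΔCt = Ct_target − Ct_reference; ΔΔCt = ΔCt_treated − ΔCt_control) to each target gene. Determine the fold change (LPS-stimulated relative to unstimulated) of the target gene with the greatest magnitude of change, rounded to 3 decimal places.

BCL7: ΔΔCt = (16.47−22.00) − (19.58−21.14) = -5.53 − (-1.56) = -3.97; fold change = 2^3.97 = 15.671
NR7: ΔΔCt = (17.29−22.00) − (21.67−21.14) = -4.71 − 0.53 = -5.24; fold change = 2^5.24 = 37.792
MAPK6: ΔΔCt = (31.19−22.00) − (27.37−21.14) = 9.19 − 6.23 = 2.96; fold change = 2^-2.96 = 0.129
FOX10: ΔΔCt = (28.11−22.00) − (31.75−21.14) = 6.11 − 10.61 = -4.50; fold change = 2^4.50 = 22.627
NR7 has the largest |ΔΔCt| = 5.24.

37.792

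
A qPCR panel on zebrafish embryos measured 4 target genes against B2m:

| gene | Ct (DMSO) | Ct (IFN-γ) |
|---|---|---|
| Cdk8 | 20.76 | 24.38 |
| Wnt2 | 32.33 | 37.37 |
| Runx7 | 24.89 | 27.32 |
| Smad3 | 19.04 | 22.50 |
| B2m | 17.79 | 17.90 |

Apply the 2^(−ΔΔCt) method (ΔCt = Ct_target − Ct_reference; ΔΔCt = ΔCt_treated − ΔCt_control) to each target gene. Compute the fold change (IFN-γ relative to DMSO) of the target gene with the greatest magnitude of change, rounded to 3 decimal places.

0.033

Cdk8: ΔΔCt = (24.38−17.90) − (20.76−17.79) = 6.48 − 2.97 = 3.51; fold change = 2^-3.51 = 0.088
Wnt2: ΔΔCt = (37.37−17.90) − (32.33−17.79) = 19.47 − 14.54 = 4.93; fold change = 2^-4.93 = 0.033
Runx7: ΔΔCt = (27.32−17.90) − (24.89−17.79) = 9.42 − 7.10 = 2.32; fold change = 2^-2.32 = 0.200
Smad3: ΔΔCt = (22.50−17.90) − (19.04−17.79) = 4.60 − 1.25 = 3.35; fold change = 2^-3.35 = 0.098
Wnt2 has the largest |ΔΔCt| = 4.93.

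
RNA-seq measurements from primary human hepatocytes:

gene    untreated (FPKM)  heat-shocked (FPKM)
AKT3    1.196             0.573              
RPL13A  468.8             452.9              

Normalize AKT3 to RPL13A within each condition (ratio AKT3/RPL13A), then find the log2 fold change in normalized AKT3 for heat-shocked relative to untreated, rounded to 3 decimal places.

AKT3/RPL13A (untreated) = 1.196 / 468.8 = 0.0025512
AKT3/RPL13A (heat-shocked) = 0.573 / 452.9 = 0.0012652
Fold change = 0.0012652 / 0.0025512 = 0.4959
log2(0.4959) = -1.0118

-1.012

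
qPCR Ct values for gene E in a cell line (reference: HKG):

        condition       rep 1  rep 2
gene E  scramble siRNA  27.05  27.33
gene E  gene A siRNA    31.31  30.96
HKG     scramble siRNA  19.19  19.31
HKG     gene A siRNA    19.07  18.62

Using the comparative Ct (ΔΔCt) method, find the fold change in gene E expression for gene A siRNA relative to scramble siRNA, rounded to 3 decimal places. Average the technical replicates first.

Mean Ct: gene E scramble siRNA 27.190; gene E gene A siRNA 31.135; HKG scramble siRNA 19.250; HKG gene A siRNA 18.845
ΔCt(scramble siRNA) = 27.190 − 19.250 = 7.940
ΔCt(gene A siRNA) = 31.135 − 18.845 = 12.290
ΔΔCt = 12.290 − 7.940 = 4.350
Fold change = 2^(−4.350) = 0.0490

0.049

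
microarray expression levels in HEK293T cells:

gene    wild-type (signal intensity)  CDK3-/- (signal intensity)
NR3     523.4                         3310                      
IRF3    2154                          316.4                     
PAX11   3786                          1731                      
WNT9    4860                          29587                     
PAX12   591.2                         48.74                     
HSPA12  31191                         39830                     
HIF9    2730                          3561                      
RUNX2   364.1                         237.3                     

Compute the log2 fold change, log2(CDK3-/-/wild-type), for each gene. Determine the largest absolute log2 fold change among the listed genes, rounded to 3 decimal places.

3.600

log2(3310/523.4) = 2.661  (NR3)
log2(316.4/2154) = -2.767  (IRF3)
log2(1731/3786) = -1.129  (PAX11)
log2(29587/4860) = 2.606  (WNT9)
log2(48.74/591.2) = -3.600  (PAX12)
log2(39830/31191) = 0.353  (HSPA12)
log2(3561/2730) = 0.383  (HIF9)
log2(237.3/364.1) = -0.618  (RUNX2)
The largest magnitude belongs to PAX12.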